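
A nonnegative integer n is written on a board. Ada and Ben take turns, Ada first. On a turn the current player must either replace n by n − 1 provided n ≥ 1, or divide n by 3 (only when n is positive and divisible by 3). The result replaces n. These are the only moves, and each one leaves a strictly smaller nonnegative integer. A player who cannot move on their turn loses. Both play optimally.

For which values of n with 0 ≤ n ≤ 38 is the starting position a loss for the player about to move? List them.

Label each position W (a win for the player to move) or L (a loss). A position with no legal move is L; any other position is W exactly when some move reaches an L, and L when every move reaches a W.
n=0: no move → L
n=1: W (go to 0, an L position)
n=2: L (sole option 1(W) is W)
n=3: W (go to 2, an L position)
n=4: L (sole option 3(W) is W)
n=5: W (go to 4, an L position)
n=6: W (go to 2, an L position)
n=7: L (sole option 6(W) is W)
n=8: W (go to 7, an L position)
n=9: L (options 3(W), 8(W) are all W)
n=10: W (go to 9, an L position)
n=11: L (sole option 10(W) is W)
n=12: W (go to 4, an L position)
n=13: L (sole option 12(W) is W)
n=14: W (go to 13, an L position)
n=15: L (options 5(W), 14(W) are all W)
n=16: W (go to 15, an L position)
n=17: L (sole option 16(W) is W)
n=18: W (go to 17, an L position)
n=19: L (sole option 18(W) is W)
n=20: W (go to 19, an L position)
n=21: W (go to 7, an L position)
n=22: L (sole option 21(W) is W)
n=23: W (go to 22, an L position)
n=24: L (options 8(W), 23(W) are all W)
n=25: W (go to 24, an L position)
n=26: L (sole option 25(W) is W)
n=27: W (go to 9, an L position)
n=28: L (sole option 27(W) is W)
n=29: W (go to 28, an L position)
n=30: L (options 10(W), 29(W) are all W)
n=31: W (go to 30, an L position)
n=32: L (sole option 31(W) is W)
n=33: W (go to 11, an L position)
n=34: L (sole option 33(W) is W)
n=35: W (go to 34, an L position)
n=36: L (options 12(W), 35(W) are all W)
n=37: W (go to 36, an L position)
n=38: L (sole option 37(W) is W)
The losing starting values of n are exactly the entries labelled L in this table (19 of them).

0, 2, 4, 7, 9, 11, 13, 15, 17, 19, 22, 24, 26, 28, 30, 32, 34, 36, 38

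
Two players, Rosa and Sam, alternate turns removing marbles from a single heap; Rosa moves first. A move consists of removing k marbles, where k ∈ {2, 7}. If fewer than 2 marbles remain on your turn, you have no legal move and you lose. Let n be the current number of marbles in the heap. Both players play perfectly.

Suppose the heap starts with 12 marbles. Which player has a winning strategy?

Label each position W (a win for the player to move) or L (a loss). A position with no legal move is L; any other position is W exactly when some move reaches an L, and L when every move reaches a W.
n=0: no move → L
n=1: no move → L
n=2: →0(L), so W
n=3: →1(L), so W
n=4: →2(W) only, which is W, so L
n=5: →3(W) only, which is W, so L
n=6: →4(L), so W
n=7: →5(L), so W
n=8: →1(L), so W
n=9: →7(W), 2(W) — all W, so L
n=10: →8(W), 3(W) — all W, so L
n=11: →9(L), so W
n=12: →10(L), so W
The starting position 12 is W: Rosa should remove 2, leaving 10, handing over an L position.

Rosa wins.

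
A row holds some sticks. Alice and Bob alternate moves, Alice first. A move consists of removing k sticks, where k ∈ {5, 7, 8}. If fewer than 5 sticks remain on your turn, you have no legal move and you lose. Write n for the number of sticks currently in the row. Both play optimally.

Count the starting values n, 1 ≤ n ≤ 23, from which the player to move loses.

Build the W/L table. Terminal = L. A non-terminal position is W if it has a move to some L; otherwise it is L.
n=0: no move → L
n=1: no move → L
n=2: no move → L
n=3: no move → L
n=4: no move → L
n=5: W (go to 0, an L position)
n=6: W (go to 1, an L position)
n=7: W (go to 2, an L position)
n=8: W (go to 3, an L position)
n=9: W (go to 4, an L position)
n=10: W (go to 3, an L position)
n=11: W (go to 4, an L position)
n=12: W (go to 4, an L position)
n=13: L (options 8(W), 6(W), 5(W) are all W)
n=14: L (options 9(W), 7(W), 6(W) are all W)
n=15: L (options 10(W), 8(W), 7(W) are all W)
n=16: L (options 11(W), 9(W), 8(W) are all W)
n=17: L (options 12(W), 10(W), 9(W) are all W)
n=18: W (go to 13, an L position)
n=19: W (go to 14, an L position)
n=20: W (go to 15, an L position)
n=21: W (go to 16, an L position)
n=22: W (go to 17, an L position)
n=23: W (go to 16, an L position)
L entries with 1 ≤ n ≤ 23 (n=0 is outside the asked range and is not counted): n = 1, 2, 3, 4, 13, 14, 15, 16, 17; that makes 9.

9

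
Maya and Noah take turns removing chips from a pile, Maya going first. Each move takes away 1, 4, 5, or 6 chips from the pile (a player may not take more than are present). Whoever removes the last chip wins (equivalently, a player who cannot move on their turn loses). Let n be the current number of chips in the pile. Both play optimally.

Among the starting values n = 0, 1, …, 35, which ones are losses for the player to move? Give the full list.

Classify positions by backward induction: terminal positions (no move available) are L. From any other position, the mover wins iff some move reaches an L.
n=0: no move → L
n=1: can move to 0, which is L ⇒ W
n=2: the only move is to 1(W), a W ⇒ L
n=3: can move to 2, which is L ⇒ W
n=4: can move to 0, which is L ⇒ W
n=5: can move to 0, which is L ⇒ W
n=6: can move to 2, which is L ⇒ W
n=7: can move to 2, which is L ⇒ W
n=8: can move to 2, which is L ⇒ W
n=9: moves to 8(W), 5(W), 4(W), 3(W); every one is W ⇒ L
n=10: can move to 9, which is L ⇒ W
n=11: moves to 10(W), 7(W), 6(W), 5(W); every one is W ⇒ L
n=12: can move to 11, which is L ⇒ W
n=13: can move to 9, which is L ⇒ W
n=14: can move to 9, which is L ⇒ W
n=15: can move to 11, which is L ⇒ W
n=16: can move to 11, which is L ⇒ W
n=17: can move to 11, which is L ⇒ W
n=18: moves to 17(W), 14(W), 13(W), 12(W); every one is W ⇒ L
n=19: can move to 18, which is L ⇒ W
n=20: moves to 19(W), 16(W), 15(W), 14(W); every one is W ⇒ L
n=21: can move to 20, which is L ⇒ W
n=22: can move to 18, which is L ⇒ W
n=23: can move to 18, which is L ⇒ W
n=24: can move to 20, which is L ⇒ W
n=25: can move to 20, which is L ⇒ W
n=26: can move to 20, which is L ⇒ W
n=27: moves to 26(W), 23(W), 22(W), 21(W); every one is W ⇒ L
n=28: can move to 27, which is L ⇒ W
n=29: moves to 28(W), 25(W), 24(W), 23(W); every one is W ⇒ L
n=30: can move to 29, which is L ⇒ W
n=31: can move to 27, which is L ⇒ W
n=32: can move to 27, which is L ⇒ W
n=33: can move to 29, which is L ⇒ W
n=34: can move to 29, which is L ⇒ W
n=35: can move to 29, which is L ⇒ W
Reading off the rows marked L gives the requested list; there are 8 such values of n.

0, 2, 9, 11, 18, 20, 27, 29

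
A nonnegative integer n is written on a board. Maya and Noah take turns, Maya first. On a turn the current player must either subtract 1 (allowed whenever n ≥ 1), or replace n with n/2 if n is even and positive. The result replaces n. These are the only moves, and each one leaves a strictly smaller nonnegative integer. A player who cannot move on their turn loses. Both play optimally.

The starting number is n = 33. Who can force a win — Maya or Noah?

Noah wins.

Label each position W (a win for the player to move) or L (a loss). A position with no legal move is L; any other position is W exactly when some move reaches an L, and L when every move reaches a W.
n=0: no move → L
n=1: reaches L-position 0 → W
n=2: only reaches 1(W), which is W → L
n=3: reaches L-position 2 → W
n=4: reaches L-position 2 → W
n=5: only reaches 4(W), which is W → L
n=6: reaches L-position 5 → W
n=7: only reaches 6(W), which is W → L
n=8: reaches L-position 7 → W
n=9: only reaches 8(W), which is W → L
n=10: reaches L-position 5 → W
n=11: only reaches 10(W), which is W → L
n=12: reaches L-position 11 → W
n=13: only reaches 12(W), which is W → L
n=14: reaches L-position 7 → W
n=15: only reaches 14(W), which is W → L
n=16: reaches L-position 15 → W
n=17: only reaches 16(W), which is W → L
n=18: reaches L-position 9 → W
n=19: only reaches 18(W), which is W → L
n=20: reaches L-position 19 → W
n=21: only reaches 20(W), which is W → L
n=22: reaches L-position 11 → W
n=23: only reaches 22(W), which is W → L
n=24: reaches L-position 23 → W
n=25: only reaches 24(W), which is W → L
n=26: reaches L-position 13 → W
n=27: only reaches 26(W), which is W → L
n=28: reaches L-position 27 → W
n=29: only reaches 28(W), which is W → L
n=30: reaches L-position 15 → W
n=31: only reaches 30(W), which is W → L
n=32: reaches L-position 31 → W
n=33: only reaches 32(W), which is W → L
The starting position 33 is L: whatever Maya does, the opponent receives a W position.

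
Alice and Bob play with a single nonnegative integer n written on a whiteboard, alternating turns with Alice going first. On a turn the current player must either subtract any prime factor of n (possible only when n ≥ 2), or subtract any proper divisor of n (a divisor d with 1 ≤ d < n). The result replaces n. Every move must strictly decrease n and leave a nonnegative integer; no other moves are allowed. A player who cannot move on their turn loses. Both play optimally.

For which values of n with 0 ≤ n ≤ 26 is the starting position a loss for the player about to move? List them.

0, 1, 4, 9, 14, 20, 26

Classify positions by backward induction: terminal positions (no move available) are L. From any other position, the mover wins iff some move reaches an L.
n=0: no move → L
n=1: no move → L
n=2: can move to 0, which is L ⇒ W
n=3: can move to 0, which is L ⇒ W
n=4: moves to 2(W), 3(W); every one is W ⇒ L
n=5: can move to 0, which is L ⇒ W
n=6: can move to 4, which is L ⇒ W
n=7: can move to 0, which is L ⇒ W
n=8: can move to 4, which is L ⇒ W
n=9: moves to 6(W), 8(W); every one is W ⇒ L
n=10: can move to 9, which is L ⇒ W
n=11: can move to 0, which is L ⇒ W
n=12: can move to 9, which is L ⇒ W
n=13: can move to 0, which is L ⇒ W
n=14: moves to 7(W), 12(W), 13(W); every one is W ⇒ L
n=15: can move to 14, which is L ⇒ W
n=16: can move to 14, which is L ⇒ W
n=17: can move to 0, which is L ⇒ W
n=18: can move to 9, which is L ⇒ W
n=19: can move to 0, which is L ⇒ W
n=20: moves to 10(W), 15(W), 16(W), 18(W), 19(W); every one is W ⇒ L
n=21: can move to 14, which is L ⇒ W
n=22: can move to 20, which is L ⇒ W
n=23: can move to 0, which is L ⇒ W
n=24: can move to 20, which is L ⇒ W
n=25: can move to 20, which is L ⇒ W
n=26: moves to 13(W), 24(W), 25(W); every one is W ⇒ L
Reading off the rows marked L gives the requested list; there are 7 such values of n.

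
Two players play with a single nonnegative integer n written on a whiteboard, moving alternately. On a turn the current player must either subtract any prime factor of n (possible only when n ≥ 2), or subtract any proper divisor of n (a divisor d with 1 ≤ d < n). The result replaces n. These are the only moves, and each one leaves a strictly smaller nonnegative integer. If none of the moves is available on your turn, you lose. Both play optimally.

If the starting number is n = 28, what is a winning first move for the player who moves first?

Classify positions by backward induction: terminal positions (no move available) are L. From any other position, the mover wins iff some move reaches an L.
n=0: no move → L
n=1: no move → L
n=2: W (go to 0, an L position)
n=3: W (go to 0, an L position)
n=4: L (options 2(W), 3(W) are all W)
n=5: W (go to 0, an L position)
n=6: W (go to 4, an L position)
n=7: W (go to 0, an L position)
n=8: W (go to 4, an L position)
n=9: L (options 6(W), 8(W) are all W)
n=10: W (go to 9, an L position)
n=11: W (go to 0, an L position)
n=12: W (go to 9, an L position)
n=13: W (go to 0, an L position)
n=14: L (options 7(W), 12(W), 13(W) are all W)
n=15: W (go to 14, an L position)
n=16: W (go to 14, an L position)
n=17: W (go to 0, an L position)
n=18: W (go to 9, an L position)
n=19: W (go to 0, an L position)
n=20: L (options 10(W), 15(W), 16(W), 18(W), 19(W) are all W)
n=21: W (go to 14, an L position)
n=22: W (go to 20, an L position)
n=23: W (go to 0, an L position)
n=24: W (go to 20, an L position)
n=25: W (go to 20, an L position)
n=26: L (options 13(W), 24(W), 25(W) are all W)
n=27: W (go to 26, an L position)
n=28: W (go to 14, an L position)
From 28, the L positions reachable in one move are: 14, 26. Any move reaching one of these is winning.

Move to 14.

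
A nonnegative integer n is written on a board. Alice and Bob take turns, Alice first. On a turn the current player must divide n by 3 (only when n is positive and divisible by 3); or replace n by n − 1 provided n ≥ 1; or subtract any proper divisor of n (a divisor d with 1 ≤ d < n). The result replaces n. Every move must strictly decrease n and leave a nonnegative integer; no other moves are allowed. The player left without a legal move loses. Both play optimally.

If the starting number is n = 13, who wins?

Bob wins.

Work bottom-up. With no move the player to move loses. Otherwise the position is W if at least one move leads to an L position for the opponent, and L if every move leads to a W.
n=0: no move → L
n=1: →0(L), so W
n=2: →1(W) only, which is W, so L
n=3: →2(L), so W
n=4: →2(L), so W
n=5: →4(W) only, which is W, so L
n=6: →2(L), so W
n=7: →6(W) only, which is W, so L
n=8: →7(L), so W
n=9: →3(W), 6(W), 8(W) — all W, so L
n=10: →5(L), so W
n=11: →10(W) only, which is W, so L
n=12: →9(L), so W
n=13: →12(W) only, which is W, so L
The starting position 13 is L: whatever Alice does, the opponent receives a W position.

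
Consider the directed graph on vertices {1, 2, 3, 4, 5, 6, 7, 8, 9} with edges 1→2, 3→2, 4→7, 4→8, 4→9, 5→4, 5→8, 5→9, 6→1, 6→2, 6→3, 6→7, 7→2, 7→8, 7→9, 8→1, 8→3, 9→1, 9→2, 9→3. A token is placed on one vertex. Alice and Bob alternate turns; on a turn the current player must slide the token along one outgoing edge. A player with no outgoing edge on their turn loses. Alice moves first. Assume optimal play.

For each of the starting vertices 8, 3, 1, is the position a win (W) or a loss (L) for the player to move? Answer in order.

Positions with no move are L. A position that does have a move is losing for the player to move precisely when every available move leads to a winning position for the opponent. Fill in the labels:
Every edge goes from a vertex to one that appears earlier in the order 2, 1, 3, 9, 8, 7, 4, 5, 6, so processing vertices in that order labels each vertex after all of its successors.
2: no outgoing edge → L
1: →2(L), so W
3: →2(L), so W
9: →2(L), so W
8: →3(W), 1(W) — all W, so L
7: →8(L), so W
4: →8(L), so W
5: →8(L), so W
6: →2(L), so W

8: L, 3: W, 1: W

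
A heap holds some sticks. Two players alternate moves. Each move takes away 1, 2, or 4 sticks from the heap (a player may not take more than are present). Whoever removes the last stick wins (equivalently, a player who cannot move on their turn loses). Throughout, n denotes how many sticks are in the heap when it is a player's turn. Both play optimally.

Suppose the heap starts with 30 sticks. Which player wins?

Compute win/loss labels from the base case upward. A position with no move is L. Any other position is W if it can reach an L in one move, else L.
n=0: no move → L
n=1: can move to 0, which is L ⇒ W
n=2: can move to 0, which is L ⇒ W
n=3: moves to 2(W), 1(W); every one is W ⇒ L
n=4: can move to 3, which is L ⇒ W
n=5: can move to 3, which is L ⇒ W
n=6: moves to 5(W), 4(W), 2(W); every one is W ⇒ L
n=7: can move to 6, which is L ⇒ W
n=8: can move to 6, which is L ⇒ W
n=9: moves to 8(W), 7(W), 5(W); every one is W ⇒ L
n=10: can move to 9, which is L ⇒ W
n=11: can move to 9, which is L ⇒ W
n=12: moves to 11(W), 10(W), 8(W); every one is W ⇒ L
n=13: can move to 12, which is L ⇒ W
n=14: can move to 12, which is L ⇒ W
n=15: moves to 14(W), 13(W), 11(W); every one is W ⇒ L
n=16: can move to 15, which is L ⇒ W
n=17: can move to 15, which is L ⇒ W
n=18: moves to 17(W), 16(W), 14(W); every one is W ⇒ L
n=19: can move to 18, which is L ⇒ W
n=20: can move to 18, which is L ⇒ W
n=21: moves to 20(W), 19(W), 17(W); every one is W ⇒ L
n=22: can move to 21, which is L ⇒ W
n=23: can move to 21, which is L ⇒ W
n=24: moves to 23(W), 22(W), 20(W); every one is W ⇒ L
n=25: can move to 24, which is L ⇒ W
n=26: can move to 24, which is L ⇒ W
n=27: moves to 26(W), 25(W), 23(W); every one is W ⇒ L
n=28: can move to 27, which is L ⇒ W
n=29: can move to 27, which is L ⇒ W
n=30: moves to 29(W), 28(W), 26(W); every one is W ⇒ L
The starting position 30 is L: whatever the player to move does, the opponent receives a W position.

The second player wins.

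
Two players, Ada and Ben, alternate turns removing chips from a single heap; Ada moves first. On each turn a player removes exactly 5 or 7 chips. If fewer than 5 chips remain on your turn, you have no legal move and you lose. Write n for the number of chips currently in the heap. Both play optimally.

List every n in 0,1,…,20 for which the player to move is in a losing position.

0, 1, 2, 3, 4, 12, 13, 14, 15, 16

Label each position W (a win for the player to move) or L (a loss). A position with no legal move is L; any other position is W exactly when some move reaches an L, and L when every move reaches a W.
n=0: no move → L
n=1: no move → L
n=2: no move → L
n=3: no move → L
n=4: no move → L
n=5: →0(L), so W
n=6: →1(L), so W
n=7: →2(L), so W
n=8: →3(L), so W
n=9: →4(L), so W
n=10: →3(L), so W
n=11: →4(L), so W
n=12: →7(W), 5(W) — all W, so L
n=13: →8(W), 6(W) — all W, so L
n=14: →9(W), 7(W) — all W, so L
n=15: →10(W), 8(W) — all W, so L
n=16: →11(W), 9(W) — all W, so L
n=17: →12(L), so W
n=18: →13(L), so W
n=19: →14(L), so W
n=20: →15(L), so W
Reading off the rows marked L gives the requested list; there are 10 such values of n.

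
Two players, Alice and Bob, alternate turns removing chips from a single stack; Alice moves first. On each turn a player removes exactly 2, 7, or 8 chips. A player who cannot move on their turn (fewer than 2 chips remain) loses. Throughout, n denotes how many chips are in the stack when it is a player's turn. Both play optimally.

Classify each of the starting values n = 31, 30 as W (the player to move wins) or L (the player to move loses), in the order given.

Positions with no move are L. A position that does have a move is losing for the player to move precisely when every available move leads to a winning position for the opponent. Fill in the labels:
n=0: no move → L
n=1: no move → L
n=2: can move to 0, which is L ⇒ W
n=3: can move to 1, which is L ⇒ W
n=4: the only move is to 2(W), a W ⇒ L
n=5: the only move is to 3(W), a W ⇒ L
n=6: can move to 4, which is L ⇒ W
n=7: can move to 5, which is L ⇒ W
n=8: can move to 1, which is L ⇒ W
n=9: can move to 1, which is L ⇒ W
n=10: moves to 8(W), 3(W), 2(W); every one is W ⇒ L
n=11: can move to 4, which is L ⇒ W
n=12: can move to 10, which is L ⇒ W
n=13: can move to 5, which is L ⇒ W
n=14: moves to 12(W), 7(W), 6(W); every one is W ⇒ L
n=15: moves to 13(W), 8(W), 7(W); every one is W ⇒ L
n=16: can move to 14, which is L ⇒ W
n=17: can move to 15, which is L ⇒ W
n=18: can move to 10, which is L ⇒ W
n=19: moves to 17(W), 12(W), 11(W); every one is W ⇒ L
n=20: moves to 18(W), 13(W), 12(W); every one is W ⇒ L
n=21: can move to 19, which is L ⇒ W
n=22: can move to 20, which is L ⇒ W
n=23: can move to 15, which is L ⇒ W
n=24: moves to 22(W), 17(W), 16(W); every one is W ⇒ L
n=25: moves to 23(W), 18(W), 17(W); every one is W ⇒ L
n=26: can move to 24, which is L ⇒ W
n=27: can move to 25, which is L ⇒ W
n=28: can move to 20, which is L ⇒ W
n=29: moves to 27(W), 22(W), 21(W); every one is W ⇒ L
n=30: moves to 28(W), 23(W), 22(W); every one is W ⇒ L
n=31: can move to 29, which is L ⇒ W

31: W, 30: L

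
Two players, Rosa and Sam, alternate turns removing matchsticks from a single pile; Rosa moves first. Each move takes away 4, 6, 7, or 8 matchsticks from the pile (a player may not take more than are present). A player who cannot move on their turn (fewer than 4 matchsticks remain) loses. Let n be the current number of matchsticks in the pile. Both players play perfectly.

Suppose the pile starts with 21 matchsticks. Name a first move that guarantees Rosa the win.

Remove 6, leaving 15.

Compute win/loss labels from the base case upward. A position with no move is L. Any other position is W if it can reach an L in one move, else L.
n=0: no move → L
n=1: no move → L
n=2: no move → L
n=3: no move → L
n=4: W (go to 0, an L position)
n=5: W (go to 1, an L position)
n=6: W (go to 2, an L position)
n=7: W (go to 3, an L position)
n=8: W (go to 2, an L position)
n=9: W (go to 3, an L position)
n=10: W (go to 3, an L position)
n=11: W (go to 3, an L position)
n=12: L (options 8(W), 6(W), 5(W), 4(W) are all W)
n=13: L (options 9(W), 7(W), 6(W), 5(W) are all W)
n=14: L (options 10(W), 8(W), 7(W), 6(W) are all W)
n=15: L (options 11(W), 9(W), 8(W), 7(W) are all W)
n=16: W (go to 12, an L position)
n=17: W (go to 13, an L position)
n=18: W (go to 14, an L position)
n=19: W (go to 15, an L position)
n=20: W (go to 14, an L position)
n=21: W (go to 15, an L position)
From 21, the L positions reachable in one move are: 15, 14, 13. Any move reaching one of these is winning.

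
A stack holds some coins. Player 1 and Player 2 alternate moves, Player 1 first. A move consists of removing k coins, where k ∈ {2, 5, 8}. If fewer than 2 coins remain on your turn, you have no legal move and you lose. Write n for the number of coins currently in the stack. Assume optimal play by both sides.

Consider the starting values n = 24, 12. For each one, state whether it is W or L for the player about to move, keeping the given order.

Classify positions by backward induction: terminal positions (no move available) are L. From any other position, the mover wins iff some move reaches an L.
n=0: no move → L
n=1: no move → L
n=2: →0(L), so W
n=3: →1(L), so W
n=4: →2(W) only, which is W, so L
n=5: →0(L), so W
n=6: →4(L), so W
n=7: →5(W), 2(W) — all W, so L
n=8: →0(L), so W
n=9: →7(L), so W
n=10: →8(W), 5(W), 2(W) — all W, so L
n=11: →9(W), 6(W), 3(W) — all W, so L
n=12: →10(L), so W
n=13: →11(L), so W
n=14: →12(W), 9(W), 6(W) — all W, so L
n=15: →10(L), so W
n=16: →14(L), so W
n=17: →15(W), 12(W), 9(W) — all W, so L
n=18: →10(L), so W
n=19: →17(L), so W
n=20: →18(W), 15(W), 12(W) — all W, so L
n=21: →19(W), 16(W), 13(W) — all W, so L
n=22: →20(L), so W
n=23: →21(L), so W
n=24: →22(W), 19(W), 16(W) — all W, so L

24: L, 12: W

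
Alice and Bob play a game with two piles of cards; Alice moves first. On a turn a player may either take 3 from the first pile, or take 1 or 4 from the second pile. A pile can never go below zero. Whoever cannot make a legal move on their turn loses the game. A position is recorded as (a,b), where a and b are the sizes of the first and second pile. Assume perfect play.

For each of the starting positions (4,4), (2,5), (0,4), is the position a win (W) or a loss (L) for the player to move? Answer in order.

Use the standard recursion: the mover loses at a terminal position; elsewhere, the mover wins exactly when some move hands the opponent an L position.
No move ever increases a pile, so every position that can arise here has a ≤ 4 and b ≤ 5; it is enough to label the cells with 0 ≤ a ≤ 4 and 0 ≤ b ≤ 5.
Every move lowers a or b (never raises either), so fill the grid row by row in increasing a, and left to right within a row: each cell's successors are then already labelled.
      b=0  b=1  b=2  b=3  b=4  b=5
a=0:    L    W    L    W    W    L
a=1:    L    W    L    W    W    L
a=2:    L    W    L    W    W    L
a=3:    W    L    W    L    W    W
a=4:    W    L    W    L    W    W
Cells with no legal move (terminal, hence L): (0,0), (1,0), (2,0).
The remaining L cells, each justified by listing all of its moves:
(0,2): →(0,1)(W) only, which is W, so L
(0,5): →(0,4)(W), (0,1)(W) — all W, so L
(1,2): →(1,1)(W) only, which is W, so L
(1,5): →(1,4)(W), (1,1)(W) — all W, so L
(2,2): →(2,1)(W) only, which is W, so L
(2,5): →(2,4)(W), (2,1)(W) — all W, so L
(3,1): →(0,1)(W), (3,0)(W) — all W, so L
(3,3): →(0,3)(W), (3,2)(W) — all W, so L
(4,1): →(1,1)(W), (4,0)(W) — all W, so L
(4,3): →(1,3)(W), (4,2)(W) — all W, so L
Every other cell has at least one move into one of the L cells above, so it is W.
(4,4): the move to (4,3) reaches an L cell, so W
(2,5): one of the L cells justified above, so L
(0,4): the move to (0,0) reaches an L cell, so W

(4,4): W, (2,5): L, (0,4): W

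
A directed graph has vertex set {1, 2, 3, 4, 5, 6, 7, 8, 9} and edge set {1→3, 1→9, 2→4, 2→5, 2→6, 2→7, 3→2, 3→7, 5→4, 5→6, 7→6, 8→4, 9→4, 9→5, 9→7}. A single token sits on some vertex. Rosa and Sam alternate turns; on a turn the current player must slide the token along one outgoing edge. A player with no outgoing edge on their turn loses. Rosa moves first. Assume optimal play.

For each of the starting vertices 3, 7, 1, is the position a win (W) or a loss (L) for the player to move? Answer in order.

Classify positions by backward induction: terminal positions (no move available) are L. From any other position, the mover wins iff some move reaches an L.
Every edge goes from a vertex to one that appears earlier in the order 6, 4, 5, 7, 2, 3, 9, 1, 8, so processing vertices in that order labels each vertex after all of its successors.
6: no outgoing edge → L
4: no outgoing edge → L
5: reaches L-position 4 → W
7: reaches L-position 6 → W
2: reaches L-position 4 → W
3: only reaches 2(W), 7(W), all W → L
9: reaches L-position 4 → W
1: reaches L-position 3 → W
8: reaches L-position 4 → W

3: L, 7: W, 1: W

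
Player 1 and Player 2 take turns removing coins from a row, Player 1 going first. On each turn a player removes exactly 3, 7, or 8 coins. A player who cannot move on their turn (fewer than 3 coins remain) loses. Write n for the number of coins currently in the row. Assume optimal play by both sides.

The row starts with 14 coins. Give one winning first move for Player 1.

Label each position W (a win for the player to move) or L (a loss). A position with no legal move is L; any other position is W exactly when some move reaches an L, and L when every move reaches a W.
n=0: no move → L
n=1: no move → L
n=2: no move → L
n=3: →0(L), so W
n=4: →1(L), so W
n=5: →2(L), so W
n=6: →3(W) only, which is W, so L
n=7: →0(L), so W
n=8: →1(L), so W
n=9: →6(L), so W
n=10: →2(L), so W
n=11: →8(W), 4(W), 3(W) — all W, so L
n=12: →9(W), 5(W), 4(W) — all W, so L
n=13: →6(L), so W
n=14: →11(L), so W
From 14, the L positions reachable in one move are: 11, 6. Any move reaching one of these is winning.

Remove 3, leaving 11.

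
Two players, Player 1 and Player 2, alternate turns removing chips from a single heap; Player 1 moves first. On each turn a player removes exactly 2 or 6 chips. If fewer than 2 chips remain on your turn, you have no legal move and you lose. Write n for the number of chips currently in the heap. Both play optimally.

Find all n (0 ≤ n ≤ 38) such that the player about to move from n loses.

Classify positions by backward induction: terminal positions (no move available) are L. From any other position, the mover wins iff some move reaches an L.
n=0: no move → L
n=1: no move → L
n=2: →0(L), so W
n=3: →1(L), so W
n=4: →2(W) only, which is W, so L
n=5: →3(W) only, which is W, so L
n=6: →4(L), so W
n=7: →5(L), so W
n=8: →6(W), 2(W) — all W, so L
n=9: →7(W), 3(W) — all W, so L
n=10: →8(L), so W
n=11: →9(L), so W
n=12: →10(W), 6(W) — all W, so L
n=13: →11(W), 7(W) — all W, so L
n=14: →12(L), so W
n=15: →13(L), so W
n=16: →14(W), 10(W) — all W, so L
n=17: →15(W), 11(W) — all W, so L
n=18: →16(L), so W
n=19: →17(L), so W
n=20: →18(W), 14(W) — all W, so L
n=21: →19(W), 15(W) — all W, so L
n=22: →20(L), so W
n=23: →21(L), so W
n=24: →22(W), 18(W) — all W, so L
n=25: →23(W), 19(W) — all W, so L
n=26: →24(L), so W
n=27: →25(L), so W
n=28: →26(W), 22(W) — all W, so L
n=29: →27(W), 23(W) — all W, so L
n=30: →28(L), so W
n=31: →29(L), so W
n=32: →30(W), 26(W) — all W, so L
n=33: →31(W), 27(W) — all W, so L
n=34: →32(L), so W
n=35: →33(L), so W
n=36: →34(W), 30(W) — all W, so L
n=37: →35(W), 31(W) — all W, so L
n=38: →36(L), so W
Reading off the rows marked L gives the requested list; there are 20 such values of n.

0, 1, 4, 5, 8, 9, 12, 13, 16, 17, 20, 21, 24, 25, 28, 29, 32, 33, 36, 37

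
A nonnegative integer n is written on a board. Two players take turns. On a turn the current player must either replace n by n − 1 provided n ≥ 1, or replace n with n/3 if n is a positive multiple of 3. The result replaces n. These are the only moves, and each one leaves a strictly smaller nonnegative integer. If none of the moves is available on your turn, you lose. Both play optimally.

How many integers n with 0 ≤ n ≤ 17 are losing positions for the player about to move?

Build the W/L table. Terminal = L. A non-terminal position is W if it has a move to some L; otherwise it is L.
n=0: no move → L
n=1: reaches L-position 0 → W
n=2: only reaches 1(W), which is W → L
n=3: reaches L-position 2 → W
n=4: only reaches 3(W), which is W → L
n=5: reaches L-position 4 → W
n=6: reaches L-position 2 → W
n=7: only reaches 6(W), which is W → L
n=8: reaches L-position 7 → W
n=9: only reaches 3(W), 8(W), all W → L
n=10: reaches L-position 9 → W
n=11: only reaches 10(W), which is W → L
n=12: reaches L-position 4 → W
n=13: only reaches 12(W), which is W → L
n=14: reaches L-position 13 → W
n=15: only reaches 5(W), 14(W), all W → L
n=16: reaches L-position 15 → W
n=17: only reaches 16(W), which is W → L
L entries with 0 ≤ n ≤ 17: n = 0, 2, 4, 7, 9, 11, 13, 15, 17; that makes 9.

9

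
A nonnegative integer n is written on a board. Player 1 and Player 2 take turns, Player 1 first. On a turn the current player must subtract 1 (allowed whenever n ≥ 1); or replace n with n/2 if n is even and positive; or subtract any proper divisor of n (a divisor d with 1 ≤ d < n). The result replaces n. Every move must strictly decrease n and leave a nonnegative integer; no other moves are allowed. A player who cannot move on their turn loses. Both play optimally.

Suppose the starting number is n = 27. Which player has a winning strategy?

Player 2 wins.

Classify positions by backward induction: terminal positions (no move available) are L. From any other position, the mover wins iff some move reaches an L.
n=0: no move → L
n=1: W (go to 0, an L position)
n=2: L (sole option 1(W) is W)
n=3: W (go to 2, an L position)
n=4: W (go to 2, an L position)
n=5: L (sole option 4(W) is W)
n=6: W (go to 5, an L position)
n=7: L (sole option 6(W) is W)
n=8: W (go to 7, an L position)
n=9: L (options 6(W), 8(W) are all W)
n=10: W (go to 5, an L position)
n=11: L (sole option 10(W) is W)
n=12: W (go to 9, an L position)
n=13: L (sole option 12(W) is W)
n=14: W (go to 7, an L position)
n=15: L (options 10(W), 12(W), 14(W) are all W)
n=16: W (go to 15, an L position)
n=17: L (sole option 16(W) is W)
n=18: W (go to 9, an L position)
n=19: L (sole option 18(W) is W)
n=20: W (go to 15, an L position)
n=21: L (options 14(W), 18(W), 20(W) are all W)
n=22: W (go to 11, an L position)
n=23: L (sole option 22(W) is W)
n=24: W (go to 21, an L position)
n=25: L (options 20(W), 24(W) are all W)
n=26: W (go to 13, an L position)
n=27: L (options 18(W), 24(W), 26(W) are all W)
The starting position 27 is L: whatever Player 1 does, the opponent receives a W position.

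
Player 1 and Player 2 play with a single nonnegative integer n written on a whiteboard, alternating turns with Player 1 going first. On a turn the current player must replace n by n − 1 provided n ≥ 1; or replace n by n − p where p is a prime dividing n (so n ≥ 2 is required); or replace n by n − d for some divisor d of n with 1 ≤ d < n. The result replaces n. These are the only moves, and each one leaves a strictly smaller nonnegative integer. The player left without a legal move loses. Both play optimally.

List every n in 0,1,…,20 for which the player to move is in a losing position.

0, 4, 9, 14, 20

Compute win/loss labels from the base case upward. A position with no move is L. Any other position is W if it can reach an L in one move, else L.
n=0: no move → L
n=1: →0(L), so W
n=2: →0(L), so W
n=3: →0(L), so W
n=4: →2(W), 3(W) — all W, so L
n=5: →0(L), so W
n=6: →4(L), so W
n=7: →0(L), so W
n=8: →4(L), so W
n=9: →6(W), 8(W) — all W, so L
n=10: →9(L), so W
n=11: →0(L), so W
n=12: →9(L), so W
n=13: →0(L), so W
n=14: →7(W), 12(W), 13(W) — all W, so L
n=15: →14(L), so W
n=16: →14(L), so W
n=17: →0(L), so W
n=18: →9(L), so W
n=19: →0(L), so W
n=20: →10(W), 15(W), 16(W), 18(W), 19(W) — all W, so L
Reading off the rows marked L gives the requested list; there are 5 such values of n.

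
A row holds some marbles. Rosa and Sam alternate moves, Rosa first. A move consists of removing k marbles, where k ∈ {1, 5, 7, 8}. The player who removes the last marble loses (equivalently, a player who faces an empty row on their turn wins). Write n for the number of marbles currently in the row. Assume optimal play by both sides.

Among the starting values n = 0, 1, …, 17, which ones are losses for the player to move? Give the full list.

1, 3, 5, 7, 16

Build the W/L table. Terminal = W. A non-terminal position is W if it has a move to some L; otherwise it is L.
n=0: no move; the opponent has just taken the last marble and therefore loses → W
n=1: only reaches 0(W), which is W → L
n=2: reaches L-position 1 → W
n=3: only reaches 2(W), which is W → L
n=4: reaches L-position 3 → W
n=5: only reaches 4(W), 0(W), all W → L
n=6: reaches L-position 5 → W
n=7: only reaches 6(W), 2(W), 0(W), all W → L
n=8: reaches L-position 7 → W
n=9: reaches L-position 1 → W
n=10: reaches L-position 5 → W
n=11: reaches L-position 3 → W
n=12: reaches L-position 7 → W
n=13: reaches L-position 5 → W
n=14: reaches L-position 7 → W
n=15: reaches L-position 7 → W
n=16: only reaches 15(W), 11(W), 9(W), 8(W), all W → L
n=17: reaches L-position 16 → W
The losing starting values of n are exactly the entries labelled L in this table (5 of them).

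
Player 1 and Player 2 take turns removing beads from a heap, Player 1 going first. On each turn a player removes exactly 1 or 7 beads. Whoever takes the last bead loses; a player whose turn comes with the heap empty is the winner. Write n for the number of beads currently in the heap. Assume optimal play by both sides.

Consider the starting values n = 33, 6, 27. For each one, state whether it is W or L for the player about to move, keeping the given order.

Positions with no move are W. A position that does have a move is losing for the player to move precisely when every available move leads to a winning position for the opponent. Fill in the labels:
n=0: no move; the opponent has just taken the last bead and therefore loses → W
n=1: the only move is to 0(W), a W ⇒ L
n=2: can move to 1, which is L ⇒ W
n=3: the only move is to 2(W), a W ⇒ L
n=4: can move to 3, which is L ⇒ W
n=5: the only move is to 4(W), a W ⇒ L
n=6: can move to 5, which is L ⇒ W
n=7: moves to 6(W), 0(W); every one is W ⇒ L
n=8: can move to 7, which is L ⇒ W
n=9: moves to 8(W), 2(W); every one is W ⇒ L
n=10: can move to 9, which is L ⇒ W
n=11: moves to 10(W), 4(W); every one is W ⇒ L
n=12: can move to 11, which is L ⇒ W
n=13: moves to 12(W), 6(W); every one is W ⇒ L
n=14: can move to 13, which is L ⇒ W
n=15: moves to 14(W), 8(W); every one is W ⇒ L
n=16: can move to 15, which is L ⇒ W
n=17: moves to 16(W), 10(W); every one is W ⇒ L
n=18: can move to 17, which is L ⇒ W
n=19: moves to 18(W), 12(W); every one is W ⇒ L
n=20: can move to 19, which is L ⇒ W
n=21: moves to 20(W), 14(W); every one is W ⇒ L
n=22: can move to 21, which is L ⇒ W
n=23: moves to 22(W), 16(W); every one is W ⇒ L
n=24: can move to 23, which is L ⇒ W
n=25: moves to 24(W), 18(W); every one is W ⇒ L
n=26: can move to 25, which is L ⇒ W
n=27: moves to 26(W), 20(W); every one is W ⇒ L
n=28: can move to 27, which is L ⇒ W
n=29: moves to 28(W), 22(W); every one is W ⇒ L
n=30: can move to 29, which is L ⇒ W
n=31: moves to 30(W), 24(W); every one is W ⇒ L
n=32: can move to 31, which is L ⇒ W
n=33: moves to 32(W), 26(W); every one is W ⇒ L

33: L, 6: W, 27: L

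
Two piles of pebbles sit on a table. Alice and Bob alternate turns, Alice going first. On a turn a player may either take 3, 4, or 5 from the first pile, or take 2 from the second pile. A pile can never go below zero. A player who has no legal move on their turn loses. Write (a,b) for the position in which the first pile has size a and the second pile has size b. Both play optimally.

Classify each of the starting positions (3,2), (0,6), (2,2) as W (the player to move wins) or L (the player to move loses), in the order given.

Positions with no move are L. A position that does have a move is losing for the player to move precisely when every available move leads to a winning position for the opponent. Fill in the labels:
No move ever increases a pile, so every position that can arise here has a ≤ 3 and b ≤ 6; it is enough to label the cells with 0 ≤ a ≤ 3 and 0 ≤ b ≤ 6.
Every move lowers a or b (never raises either), so fill the grid row by row in increasing a, and left to right within a row: each cell's successors are then already labelled.
      b=0  b=1  b=2  b=3  b=4  b=5  b=6
a=0:    L    L    W    W    L    L    W
a=1:    L    L    W    W    L    L    W
a=2:    L    L    W    W    L    L    W
a=3:    W    W    L    L    W    W    L
Cells with no legal move (terminal, hence L): (0,0), (0,1), (1,0), (1,1), (2,0), (2,1).
The remaining L cells, each justified by listing all of its moves:
(0,4): the only move is to (0,2)(W), a W ⇒ L
(0,5): the only move is to (0,3)(W), a W ⇒ L
(1,4): the only move is to (1,2)(W), a W ⇒ L
(1,5): the only move is to (1,3)(W), a W ⇒ L
(2,4): the only move is to (2,2)(W), a W ⇒ L
(2,5): the only move is to (2,3)(W), a W ⇒ L
(3,2): moves to (0,2)(W), (3,0)(W); every one is W ⇒ L
(3,3): moves to (0,3)(W), (3,1)(W); every one is W ⇒ L
(3,6): moves to (0,6)(W), (3,4)(W); every one is W ⇒ L
Every other cell has at least one move into one of the L cells above, so it is W.
(3,2): one of the L cells justified above, so L
(0,6): the move to (0,4) reaches an L cell, so W
(2,2): the move to (2,0) reaches an L cell, so W

(3,2): L, (0,6): W, (2,2): W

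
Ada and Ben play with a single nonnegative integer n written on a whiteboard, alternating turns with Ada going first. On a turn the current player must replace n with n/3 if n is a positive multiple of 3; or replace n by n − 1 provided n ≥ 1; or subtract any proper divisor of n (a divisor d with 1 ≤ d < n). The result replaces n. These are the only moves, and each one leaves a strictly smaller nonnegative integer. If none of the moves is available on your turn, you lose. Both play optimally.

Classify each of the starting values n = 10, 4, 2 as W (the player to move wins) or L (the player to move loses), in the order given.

10: W, 4: W, 2: L

Positions with no move are L. A position that does have a move is losing for the player to move precisely when every available move leads to a winning position for the opponent. Fill in the labels:
n=0: no move → L
n=1: reaches L-position 0 → W
n=2: only reaches 1(W), which is W → L
n=3: reaches L-position 2 → W
n=4: reaches L-position 2 → W
n=5: only reaches 4(W), which is W → L
n=6: reaches L-position 2 → W
n=7: only reaches 6(W), which is W → L
n=8: reaches L-position 7 → W
n=9: only reaches 3(W), 6(W), 8(W), all W → L
n=10: reaches L-position 5 → W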